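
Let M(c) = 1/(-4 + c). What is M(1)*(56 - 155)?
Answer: 33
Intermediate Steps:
M(1)*(56 - 155) = (56 - 155)/(-4 + 1) = -99/(-3) = -⅓*(-99) = 33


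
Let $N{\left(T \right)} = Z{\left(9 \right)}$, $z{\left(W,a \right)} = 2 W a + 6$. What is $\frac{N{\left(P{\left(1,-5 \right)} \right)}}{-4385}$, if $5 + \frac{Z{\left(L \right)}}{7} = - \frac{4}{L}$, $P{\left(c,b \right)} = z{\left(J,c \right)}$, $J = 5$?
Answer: $\frac{343}{39465} \approx 0.0086913$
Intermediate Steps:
$z{\left(W,a \right)} = 6 + 2 W a$ ($z{\left(W,a \right)} = 2 W a + 6 = 6 + 2 W a$)
$P{\left(c,b \right)} = 6 + 10 c$ ($P{\left(c,b \right)} = 6 + 2 \cdot 5 c = 6 + 10 c$)
$Z{\left(L \right)} = -35 - \frac{28}{L}$ ($Z{\left(L \right)} = -35 + 7 \left(- \frac{4}{L}\right) = -35 - \frac{28}{L}$)
$N{\left(T \right)} = - \frac{343}{9}$ ($N{\left(T \right)} = -35 - \frac{28}{9} = - \frac{343}{9}$)
$\frac{N{\left(P{\left(1,-5 \right)} \right)}}{-4385} = - \frac{343}{9 \left(-4385\right)} = \left(- \frac{343}{9}\right) \left(- \frac{1}{4385}\right) = \frac{343}{39465}$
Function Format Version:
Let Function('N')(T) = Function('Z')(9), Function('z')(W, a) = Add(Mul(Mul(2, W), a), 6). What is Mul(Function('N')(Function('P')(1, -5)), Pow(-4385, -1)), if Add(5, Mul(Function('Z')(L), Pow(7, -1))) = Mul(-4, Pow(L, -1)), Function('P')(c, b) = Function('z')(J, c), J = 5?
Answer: Rational(343, 39465) ≈ 0.0086913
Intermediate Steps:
Function('z')(W, a) = Add(6, Mul(2, W, a)) (Function('z')(W, a) = Add(Mul(2, W, a), 6) = Add(6, Mul(2, W, a)))
Function('P')(c, b) = Add(6, Mul(10, c)) (Function('P')(c, b) = Add(6, Mul(2, 5, c)) = Add(6, Mul(10, c)))
Function('Z')(L) = Add(-35, Mul(-28, Pow(L, -1))) (Function('Z')(L) = Add(-35, Mul(7, Mul(-4, Pow(L, -1)))) = Add(-35, Mul(-28, Pow(L, -1))))
Function('N')(T) = Rational(-343, 9) (Function('N')(T) = Add(-35, Mul(-28, Pow(9, -1))) = Add(-35, Mul(-28, Rational(1, 9))) = Add(-35, Rational(-28, 9)) = Rational(-343, 9))
Mul(Function('N')(Function('P')(1, -5)), Pow(-4385, -1)) = Mul(Rational(-343, 9), Pow(-4385, -1)) = Mul(Rational(-343, 9), Rational(-1, 4385)) = Rational(343, 39465)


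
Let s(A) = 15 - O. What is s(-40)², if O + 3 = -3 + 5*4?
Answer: 1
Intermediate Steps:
O = 14 (O = -3 + (-3 + 5*4) = -3 + (-3 + 20) = -3 + 17 = 14)
s(A) = 1 (s(A) = 15 - 1*14 = 15 - 14 = 1)
s(-40)² = 1² = 1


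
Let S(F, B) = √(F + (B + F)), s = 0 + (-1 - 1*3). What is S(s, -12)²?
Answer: -20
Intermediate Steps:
s = -4 (s = 0 + (-1 - 3) = 0 - 4 = -4)
S(F, B) = √(B + 2*F)
S(s, -12)² = (√(-12 + 2*(-4)))² = (√(-12 - 8))² = (√(-20))² = (2*I*√5)² = -20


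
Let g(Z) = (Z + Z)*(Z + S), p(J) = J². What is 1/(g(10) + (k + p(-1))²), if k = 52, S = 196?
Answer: 1/6929 ≈ 0.00014432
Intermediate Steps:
g(Z) = 2*Z*(196 + Z) (g(Z) = (Z + Z)*(Z + 196) = (2*Z)*(196 + Z) = 2*Z*(196 + Z))
1/(g(10) + (k + p(-1))²) = 1/(2*10*(196 + 10) + (52 + (-1)²)²) = 1/(2*10*206 + (52 + 1)²) = 1/(4120 + 53²) = 1/(4120 + 2809) = 1/6929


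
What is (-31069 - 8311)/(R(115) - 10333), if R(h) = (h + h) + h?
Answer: 895/227 ≈ 3.9427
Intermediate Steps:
R(h) = 3*h (R(h) = 2*h + h = 3*h)
(-31069 - 8311)/(R(115) - 10333) = (-31069 - 8311)/(3*115 - 10333) = -39380/(345 - 10333) = -39380/(-9988) = -39380*(-1/9988) = 895/227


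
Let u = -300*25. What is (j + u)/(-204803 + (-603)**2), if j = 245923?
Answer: 238423/158806 ≈ 1.5013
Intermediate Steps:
u = -7500
(j + u)/(-204803 + (-603)**2) = (245923 - 7500)/(-204803 + (-603)**2) = 238423/(-204803 + 363609) = 238423/158806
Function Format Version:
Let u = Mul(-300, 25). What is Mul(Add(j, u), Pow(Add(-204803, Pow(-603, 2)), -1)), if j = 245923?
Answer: Rational(238423, 158806) ≈ 1.5013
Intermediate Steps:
u = -7500
Mul(Add(j, u), Pow(Add(-204803, Pow(-603, 2)), -1)) = Mul(Add(245923, -7500), Pow(Add(-204803, Pow(-603, 2)), -1)) = Mul(238423, Pow(Add(-204803, 363609), -1)) = Mul(238423, Pow(158806, -1)) = Mul(238423, Rational(1, 158806)) = Rational(238423, 158806)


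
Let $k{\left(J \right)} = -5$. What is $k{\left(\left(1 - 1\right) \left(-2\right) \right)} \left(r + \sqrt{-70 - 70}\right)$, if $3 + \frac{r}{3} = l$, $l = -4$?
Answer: $105 - 10 i \sqrt{35} \approx 105.0 - 59.161 i$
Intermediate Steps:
$r = -21$ ($r = -9 + 3 \left(-4\right) = -9 - 12 = -21$)
$k{\left(\left(1 - 1\right) \left(-2\right) \right)} \left(r + \sqrt{-70 - 70}\right) = - 5 \left(-21 + \sqrt{-70 - 70}\right) = - 5 \left(-21 + \sqrt{-140}\right) = - 5 \left(-21 + 2 i \sqrt{35}\right) = 105 - 10 i \sqrt{35}$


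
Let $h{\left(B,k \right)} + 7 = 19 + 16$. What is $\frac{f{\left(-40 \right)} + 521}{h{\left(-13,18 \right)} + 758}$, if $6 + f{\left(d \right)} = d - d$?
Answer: $\frac{515}{786} \approx 0.65522$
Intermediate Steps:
$h{\left(B,k \right)} = 28$ ($h{\left(B,k \right)} = -7 + \left(19 + 16\right) = -7 + 35 = 28$)
$f{\left(d \right)} = -6$ ($f{\left(d \right)} = -6 + \left(d - d\right) = -6 + 0 = -6$)
$\frac{f{\left(-40 \right)} + 521}{h{\left(-13,18 \right)} + 758} = \frac{-6 + 521}{28 + 758} = \frac{515}{786}$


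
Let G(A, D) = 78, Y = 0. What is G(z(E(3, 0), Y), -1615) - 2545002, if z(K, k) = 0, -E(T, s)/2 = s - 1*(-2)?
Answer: -2544924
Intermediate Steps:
E(T, s) = -4 - 2*s (E(T, s) = -2*(s - 1*(-2)) = -2*(s + 2) = -2*(2 + s) = -4 - 2*s)
G(z(E(3, 0), Y), -1615) - 2545002 = 78 - 2545002 = -2544924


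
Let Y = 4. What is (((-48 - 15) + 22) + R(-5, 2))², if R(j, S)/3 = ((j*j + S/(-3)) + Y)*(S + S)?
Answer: 89401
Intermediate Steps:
R(j, S) = 6*S*(4 + j² - S/3) (R(j, S) = 3*(((j*j + S/(-3)) + 4)*(S + S)) = 3*(((j² - S/3) + 4)*(2*S)) = 3*((4 + j² - S/3)*(2*S)) = 3*(2*S*(4 + j² - S/3)) = 6*S*(4 + j² - S/3))
(((-48 - 15) + 22) + R(-5, 2))² = (((-48 - 15) + 22) + 2*2*(12 - 1*2 + 3*(-5)²))² = ((-63 + 22) + 2*2*(12 - 2 + 3*25))² = (-41 + 2*2*(12 - 2 + 75))² = (-41 + 2*2*85)² = (-41 + 340)² = 299² = 89401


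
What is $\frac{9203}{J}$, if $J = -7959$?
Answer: $- \frac{9203}{7959} \approx -1.1563$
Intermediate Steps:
$\frac{9203}{J} = \frac{9203}{-7959} = 9203 \left(- \frac{1}{7959}\right) = - \frac{9203}{7959}$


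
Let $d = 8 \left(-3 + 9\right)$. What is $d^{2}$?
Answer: $2304$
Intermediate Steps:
$d = 48$ ($d = 8 \cdot 6 = 48$)
$d^{2} = 48^{2} = 2304$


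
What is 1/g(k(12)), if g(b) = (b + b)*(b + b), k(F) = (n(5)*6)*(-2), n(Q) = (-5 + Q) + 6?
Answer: 1/20736 ≈ 4.8225e-5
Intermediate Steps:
n(Q) = 1 + Q
k(F) = -72 (k(F) = ((1 + 5)*6)*(-2) = (6*6)*(-2) = 36*(-2) = -72)
g(b) = 4*b² (g(b) = (2*b)*(2*b) = 4*b²)
1/g(k(12)) = 1/(4*(-72)²) = 1/(4*5184) = 1/20736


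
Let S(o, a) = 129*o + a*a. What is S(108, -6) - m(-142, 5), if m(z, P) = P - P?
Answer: 13968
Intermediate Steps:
m(z, P) = 0
S(o, a) = a**2 + 129*o (S(o, a) = 129*o + a**2 = a**2 + 129*o)
S(108, -6) - m(-142, 5) = ((-6)**2 + 129*108) - 1*0 = (36 + 13932) + 0 = 13968 + 0 = 13968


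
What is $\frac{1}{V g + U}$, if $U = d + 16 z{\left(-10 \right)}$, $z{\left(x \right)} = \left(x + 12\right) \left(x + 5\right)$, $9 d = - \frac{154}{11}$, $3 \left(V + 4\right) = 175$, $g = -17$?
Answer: $- \frac{9}{9767} \approx -0.00092147$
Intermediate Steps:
$V = \frac{163}{3}$ ($V = -4 + \frac{1}{3} \cdot 175 = -4 + \frac{175}{3} = \frac{163}{3} \approx 54.333$)
$d = - \frac{14}{9}$ ($d = \frac{\left(-154\right) \frac{1}{11}}{9} = \frac{1}{9} \left(-14\right) = - \frac{14}{9} \approx -1.5556$)
$z{\left(x \right)} = \left(5 + x\right) \left(12 + x\right)$ ($z{\left(x \right)} = \left(12 + x\right) \left(5 + x\right) = \left(5 + x\right) \left(12 + x\right)$)
$U = - \frac{1454}{9}$ ($U = - \frac{14}{9} + 16 \left(60 + \left(-10\right)^{2} + 17 \left(-10\right)\right) = - \frac{14}{9} + 16 \left(60 + 100 - 170\right) = - \frac{14}{9} + 16 \left(-10\right) = - \frac{14}{9} - 160 = - \frac{1454}{9} \approx -161.56$)
$\frac{1}{V g + U} = \frac{1}{\frac{163}{3} \left(-17\right) - \frac{1454}{9}} = \frac{1}{- \frac{2771}{3} - \frac{1454}{9}} = \frac{1}{- \frac{9767}{9}} = - \frac{9}{9767}$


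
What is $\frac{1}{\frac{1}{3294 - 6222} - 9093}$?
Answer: $- \frac{2928}{26624305} \approx -0.00010997$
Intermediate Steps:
$\frac{1}{\frac{1}{3294 - 6222} - 9093} = \frac{1}{\frac{1}{-2928} - 9093} = \frac{1}{- \frac{1}{2928} - 9093} = \frac{1}{- \frac{26624305}{2928}} = - \frac{2928}{26624305}$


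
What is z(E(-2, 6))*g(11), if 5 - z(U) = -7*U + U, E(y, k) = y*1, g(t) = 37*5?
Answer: -1295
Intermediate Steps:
g(t) = 185
E(y, k) = y
z(U) = 5 + 6*U (z(U) = 5 - (-7*U + U) = 5 - (-6)*U = 5 + 6*U)
z(E(-2, 6))*g(11) = (5 + 6*(-2))*185 = (5 - 12)*185 = -7*185 = -1295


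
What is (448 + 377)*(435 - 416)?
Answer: 15675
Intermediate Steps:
(448 + 377)*(435 - 416) = 825*19 = 15675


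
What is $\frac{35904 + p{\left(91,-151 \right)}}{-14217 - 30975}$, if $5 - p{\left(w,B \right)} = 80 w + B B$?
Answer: $- \frac{1457}{11298} \approx -0.12896$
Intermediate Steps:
$p{\left(w,B \right)} = 5 - B^{2} - 80 w$ ($p{\left(w,B \right)} = 5 - \left(80 w + B B\right) = 5 - \left(80 w + B^{2}\right) = 5 - \left(B^{2} + 80 w\right) = 5 - B^{2} - 80 w$)
$\frac{35904 + p{\left(91,-151 \right)}}{-14217 - 30975} = \frac{35904 - 30076}{-14217 - 30975} = \frac{35904 - 30076}{-45192} = \left(35904 - 30076\right) \left(- \frac{1}{45192}\right) = 5828 \left(- \frac{1}{45192}\right) = - \frac{1457}{11298}$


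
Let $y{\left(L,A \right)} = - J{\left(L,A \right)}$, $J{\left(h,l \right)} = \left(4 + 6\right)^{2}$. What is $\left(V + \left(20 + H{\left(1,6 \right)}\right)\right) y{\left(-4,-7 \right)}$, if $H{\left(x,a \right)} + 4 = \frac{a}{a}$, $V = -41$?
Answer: $2400$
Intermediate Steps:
$J{\left(h,l \right)} = 100$ ($J{\left(h,l \right)} = 10^{2} = 100$)
$H{\left(x,a \right)} = -3$ ($H{\left(x,a \right)} = -4 + \frac{a}{a} = -4 + 1 = -3$)
$y{\left(L,A \right)} = -100$ ($y{\left(L,A \right)} = \left(-1\right) 100 = -100$)
$\left(V + \left(20 + H{\left(1,6 \right)}\right)\right) y{\left(-4,-7 \right)} = \left(-41 + \left(20 - 3\right)\right) \left(-100\right) = \left(-41 + 17\right) \left(-100\right) = \left(-24\right) \left(-100\right) = 2400$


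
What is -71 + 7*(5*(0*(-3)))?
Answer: -71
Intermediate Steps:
-71 + 7*(5*(0*(-3))) = -71 + 7*(5*0) = -71 + 7*0 = -71 + 0 = -71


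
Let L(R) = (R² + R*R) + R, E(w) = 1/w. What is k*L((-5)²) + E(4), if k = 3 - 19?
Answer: -81599/4 ≈ -20400.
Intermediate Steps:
L(R) = R + 2*R² (L(R) = (R² + R²) + R = 2*R² + R = R + 2*R²)
k = -16
k*L((-5)²) + E(4) = -16*(-5)²*(1 + 2*(-5)²) + 1/4 = -400*(1 + 2*25) + ¼ = -400*(1 + 50) + ¼ = -400*51 + ¼ = -16*1275 + ¼ = -20400 + ¼ = -81599/4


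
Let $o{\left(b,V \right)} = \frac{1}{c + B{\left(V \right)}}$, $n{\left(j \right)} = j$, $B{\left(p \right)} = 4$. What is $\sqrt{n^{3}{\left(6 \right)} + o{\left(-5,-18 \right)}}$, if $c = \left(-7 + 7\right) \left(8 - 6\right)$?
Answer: $\frac{\sqrt{865}}{2} \approx 14.705$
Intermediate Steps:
$c = 0$ ($c = 0 \cdot 2 = 0$)
$o{\left(b,V \right)} = \frac{1}{4}$ ($o{\left(b,V \right)} = \frac{1}{0 + 4} = \frac{1}{4}$)
$\sqrt{n^{3}{\left(6 \right)} + o{\left(-5,-18 \right)}} = \sqrt{6^{3} + \frac{1}{4}} = \sqrt{216 + \frac{1}{4}} = \sqrt{\frac{865}{4}} = \frac{\sqrt{865}}{2}$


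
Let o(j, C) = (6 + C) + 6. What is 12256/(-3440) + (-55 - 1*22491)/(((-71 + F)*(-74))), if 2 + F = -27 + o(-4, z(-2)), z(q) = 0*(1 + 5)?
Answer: -4917791/700040 ≈ -7.0250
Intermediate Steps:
z(q) = 0 (z(q) = 0*6 = 0)
o(j, C) = 12 + C
F = -17 (F = -2 + (-27 + (12 + 0)) = -2 + (-27 + 12) = -2 - 15 = -17)
12256/(-3440) + (-55 - 1*22491)/(((-71 + F)*(-74))) = 12256/(-3440) + (-55 - 1*22491)/(((-71 - 17)*(-74))) = 12256*(-1/3440) + (-55 - 22491)/((-88*(-74))) = -766/215 - 22546/6512 = -766/215 - 22546*1/6512 = -766/215 - 11273/3256 = -4917791/700040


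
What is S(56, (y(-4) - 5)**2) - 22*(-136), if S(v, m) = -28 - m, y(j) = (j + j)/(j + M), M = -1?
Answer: 73811/25 ≈ 2952.4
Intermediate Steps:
y(j) = 2*j/(-1 + j) (y(j) = (j + j)/(j - 1) = (2*j)/(-1 + j) = 2*j/(-1 + j))
S(56, (y(-4) - 5)**2) - 22*(-136) = (-28 - (2*(-4)/(-1 - 4) - 5)**2) - 22*(-136) = (-28 - (2*(-4)/(-5) - 5)**2) + 2992 = (-28 - (2*(-4)*(-1/5) - 5)**2) + 2992 = (-28 - (8/5 - 5)**2) + 2992 = (-28 - (-17/5)**2) + 2992 = (-28 - 1*289/25) + 2992 = (-28 - 289/25) + 2992 = -989/25 + 2992 = 73811/25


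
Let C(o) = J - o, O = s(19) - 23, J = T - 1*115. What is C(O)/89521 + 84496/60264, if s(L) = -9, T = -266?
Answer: 942891785/674361693 ≈ 1.3982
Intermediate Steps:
J = -381 (J = -266 - 1*115 = -266 - 115 = -381)
O = -32 (O = -9 - 23 = -32)
C(o) = -381 - o
C(O)/89521 + 84496/60264 = (-381 - 1*(-32))/89521 + 84496/60264 = (-381 + 32)*(1/89521) + 84496*(1/60264) = -349*1/89521 + 10562/7533 = -349/89521 + 10562/7533 = 942891785/674361693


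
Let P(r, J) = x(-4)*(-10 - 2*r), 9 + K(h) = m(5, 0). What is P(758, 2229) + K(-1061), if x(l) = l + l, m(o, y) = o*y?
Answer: 12199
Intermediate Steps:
x(l) = 2*l
K(h) = -9 (K(h) = -9 + 5*0 = -9 + 0 = -9)
P(r, J) = 80 + 16*r (P(r, J) = (2*(-4))*(-10 - 2*r) = -8*(-10 - 2*r) = 80 + 16*r)
P(758, 2229) + K(-1061) = (80 + 16*758) - 9 = (80 + 12128) - 9 = 12208 - 9 = 12199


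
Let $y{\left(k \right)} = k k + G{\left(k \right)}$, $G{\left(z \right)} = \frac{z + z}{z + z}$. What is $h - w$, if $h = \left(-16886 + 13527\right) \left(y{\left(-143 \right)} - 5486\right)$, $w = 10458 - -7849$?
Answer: $-50282383$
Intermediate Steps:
$G{\left(z \right)} = 1$ ($G{\left(z \right)} = \frac{2 z}{2 z} = 2 z \frac{1}{2 z} = 1$)
$y{\left(k \right)} = 1 + k^{2}$ ($y{\left(k \right)} = k k + 1 = k^{2} + 1 = 1 + k^{2}$)
$w = 18307$ ($w = 10458 + 7849 = 18307$)
$h = -50264076$ ($h = \left(-16886 + 13527\right) \left(\left(1 + \left(-143\right)^{2}\right) - 5486\right) = - 3359 \left(\left(1 + 20449\right) - 5486\right) = - 3359 \left(20450 - 5486\right) = \left(-3359\right) 14964 = -50264076$)
$h - w = -50264076 - 18307 = -50282383$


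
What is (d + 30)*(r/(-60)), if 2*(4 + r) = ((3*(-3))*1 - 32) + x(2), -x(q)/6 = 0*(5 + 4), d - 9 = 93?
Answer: 539/10 ≈ 53.900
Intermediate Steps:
d = 102 (d = 9 + 93 = 102)
x(q) = 0 (x(q) = -0*(5 + 4) = -0*9 = -6*0 = 0)
r = -49/2 (r = -4 + (((3*(-3))*1 - 32) + 0)/2 = -4 + ((-9*1 - 32) + 0)/2 = -4 + ((-9 - 32) + 0)/2 = -4 + (-41 + 0)/2 = -4 + (½)*(-41) = -4 - 41/2 = -49/2 ≈ -24.500)
(d + 30)*(r/(-60)) = (102 + 30)*(-49/2/(-60)) = 132*(-49/2*(-1/60)) = 132*(49/120) = 539/10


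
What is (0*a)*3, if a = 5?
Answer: 0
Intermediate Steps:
(0*a)*3 = (0*5)*3 = 0*3 = 0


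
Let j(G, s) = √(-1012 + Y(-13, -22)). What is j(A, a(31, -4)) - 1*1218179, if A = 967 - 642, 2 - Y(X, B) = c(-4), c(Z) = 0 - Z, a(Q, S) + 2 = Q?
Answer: -1218179 + 13*I*√6 ≈ -1.2182e+6 + 31.843*I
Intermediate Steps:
a(Q, S) = -2 + Q
c(Z) = -Z
Y(X, B) = -2 (Y(X, B) = 2 - (-1)*(-4) = 2 - 1*4 = 2 - 4 = -2)
A = 325
j(G, s) = 13*I*√6 (j(G, s) = √(-1012 - 2) = √(-1014) = 13*I*√6)
j(A, a(31, -4)) - 1*1218179 = 13*I*√6 - 1*1218179 = 13*I*√6 - 1218179 = -1218179 + 13*I*√6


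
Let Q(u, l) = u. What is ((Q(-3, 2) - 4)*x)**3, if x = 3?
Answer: -9261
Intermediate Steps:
((Q(-3, 2) - 4)*x)**3 = ((-3 - 4)*3)**3 = (-7*3)**3 = (-21)**3 = -9261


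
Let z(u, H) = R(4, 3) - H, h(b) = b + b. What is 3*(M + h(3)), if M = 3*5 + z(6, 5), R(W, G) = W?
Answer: 60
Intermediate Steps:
h(b) = 2*b
z(u, H) = 4 - H
M = 14 (M = 3*5 + (4 - 1*5) = 15 + (4 - 5) = 15 - 1 = 14)
3*(M + h(3)) = 3*(14 + 2*3) = 3*(14 + 6) = 3*20 = 60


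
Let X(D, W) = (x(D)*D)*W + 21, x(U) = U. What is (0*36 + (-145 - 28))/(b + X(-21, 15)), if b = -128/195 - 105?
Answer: -33735/1273417 ≈ -0.026492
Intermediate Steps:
b = -20603/195 (b = -128*1/195 - 105 = -128/195 - 105 = -20603/195 ≈ -105.66)
X(D, W) = 21 + W*D**2 (X(D, W) = (D*D)*W + 21 = D**2*W + 21 = W*D**2 + 21 = 21 + W*D**2)
(0*36 + (-145 - 28))/(b + X(-21, 15)) = (0*36 + (-145 - 28))/(-20603/195 + (21 + 15*(-21)**2)) = (0 - 173)/(-20603/195 + (21 + 15*441)) = -173/(-20603/195 + (21 + 6615)) = -173/(-20603/195 + 6636) = -173/1273417/195 = -173*195/1273417 = -33735/1273417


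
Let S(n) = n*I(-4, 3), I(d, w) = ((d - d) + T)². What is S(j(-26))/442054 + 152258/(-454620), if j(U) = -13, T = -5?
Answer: -8431751179/25120823685 ≈ -0.33565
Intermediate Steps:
I(d, w) = 25 (I(d, w) = ((d - d) - 5)² = (0 - 5)² = (-5)² = 25)
S(n) = 25*n (S(n) = n*25 = 25*n)
S(j(-26))/442054 + 152258/(-454620) = (25*(-13))/442054 + 152258/(-454620) = -325*1/442054 + 152258*(-1/454620) = -325/442054 - 76129/227310 = -8431751179/25120823685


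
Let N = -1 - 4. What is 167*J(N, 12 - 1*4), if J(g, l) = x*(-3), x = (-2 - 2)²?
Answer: -8016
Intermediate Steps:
N = -5
x = 16 (x = (-4)² = 16)
J(g, l) = -48 (J(g, l) = 16*(-3) = -48)
167*J(N, 12 - 1*4) = 167*(-48) = -8016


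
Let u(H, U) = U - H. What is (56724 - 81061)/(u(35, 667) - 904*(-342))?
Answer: -24337/309800 ≈ -0.078557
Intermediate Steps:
(56724 - 81061)/(u(35, 667) - 904*(-342)) = (56724 - 81061)/((667 - 1*35) - 904*(-342)) = -24337/((667 - 35) + 309168) = -24337/(632 + 309168) = -24337/309800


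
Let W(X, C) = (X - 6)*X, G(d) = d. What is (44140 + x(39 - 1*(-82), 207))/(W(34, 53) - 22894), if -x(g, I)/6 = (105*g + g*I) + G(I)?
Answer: 91807/10971 ≈ 8.3681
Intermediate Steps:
W(X, C) = X*(-6 + X) (W(X, C) = (-6 + X)*X = X*(-6 + X))
x(g, I) = -630*g - 6*I - 6*I*g (x(g, I) = -6*((105*g + g*I) + I) = -6*((105*g + I*g) + I) = -6*(I + 105*g + I*g) = -630*g - 6*I - 6*I*g)
(44140 + x(39 - 1*(-82), 207))/(W(34, 53) - 22894) = (44140 + (-630*(39 - 1*(-82)) - 6*207 - 6*207*(39 - 1*(-82))))/(34*(-6 + 34) - 22894) = (44140 + (-630*(39 + 82) - 1242 - 6*207*(39 + 82)))/(34*28 - 22894) = (44140 + (-630*121 - 1242 - 6*207*121))/(952 - 22894) = (44140 + (-76230 - 1242 - 150282))/(-21942) = (44140 - 227754)*(-1/21942) = -183614*(-1/21942) = 91807/10971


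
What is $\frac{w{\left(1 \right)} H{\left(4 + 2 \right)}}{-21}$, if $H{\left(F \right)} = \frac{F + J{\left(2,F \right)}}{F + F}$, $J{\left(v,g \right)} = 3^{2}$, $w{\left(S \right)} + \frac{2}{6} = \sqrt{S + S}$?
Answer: $\frac{5}{252} - \frac{5 \sqrt{2}}{84} \approx -0.064338$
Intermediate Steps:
$w{\left(S \right)} = - \frac{1}{3} + \sqrt{2} \sqrt{S}$ ($w{\left(S \right)} = - \frac{1}{3} + \sqrt{S + S} = - \frac{1}{3} + \sqrt{2 S} = - \frac{1}{3} + \sqrt{2} \sqrt{S}$)
$J{\left(v,g \right)} = 9$
$H{\left(F \right)} = \frac{9 + F}{2 F}$ ($H{\left(F \right)} = \frac{F + 9}{F + F} = \frac{9 + F}{2 F}$)
$\frac{w{\left(1 \right)} H{\left(4 + 2 \right)}}{-21} = \frac{\left(- \frac{1}{3} + \sqrt{2} \sqrt{1}\right) \frac{9 + \left(4 + 2\right)}{2 \left(4 + 2\right)}}{-21} = \left(- \frac{1}{3} + \sqrt{2} \cdot 1\right) \frac{9 + 6}{2 \cdot 6} \left(- \frac{1}{21}\right) = \left(- \frac{1}{3} + \sqrt{2}\right) \frac{1}{2} \cdot \frac{1}{6} \cdot 15 \left(- \frac{1}{21}\right) = \left(- \frac{1}{3} + \sqrt{2}\right) \frac{5}{4} \left(- \frac{1}{21}\right) = \left(- \frac{5}{12} + \frac{5 \sqrt{2}}{4}\right) \left(- \frac{1}{21}\right) = \frac{5}{252} - \frac{5 \sqrt{2}}{84}$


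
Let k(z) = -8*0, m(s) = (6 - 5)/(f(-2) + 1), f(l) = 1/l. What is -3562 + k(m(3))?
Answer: -3562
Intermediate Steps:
m(s) = 2 (m(s) = (6 - 5)/(1/(-2) + 1) = 1/(-1/2 + 1) = 1/(1/2) = 1*2 = 2)
k(z) = 0
-3562 + k(m(3)) = -3562 + 0 = -3562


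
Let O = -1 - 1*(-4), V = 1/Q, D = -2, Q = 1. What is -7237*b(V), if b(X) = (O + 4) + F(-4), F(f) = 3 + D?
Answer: -57896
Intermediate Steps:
F(f) = 1 (F(f) = 3 - 2 = 1)
V = 1 (V = 1/1 = 1)
O = 3 (O = -1 + 4 = 3)
b(X) = 8 (b(X) = (3 + 4) + 1 = 7 + 1 = 8)
-7237*b(V) = -7237*8 = -57896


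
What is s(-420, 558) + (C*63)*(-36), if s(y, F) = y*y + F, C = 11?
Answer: 152010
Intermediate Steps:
s(y, F) = F + y**2 (s(y, F) = y**2 + F = F + y**2)
s(-420, 558) + (C*63)*(-36) = (558 + (-420)**2) + (11*63)*(-36) = (558 + 176400) + 693*(-36) = 176958 - 24948 = 152010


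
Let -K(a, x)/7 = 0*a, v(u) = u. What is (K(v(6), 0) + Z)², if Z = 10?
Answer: 100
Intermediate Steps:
K(a, x) = 0 (K(a, x) = -0*a = -7*0 = 0)
(K(v(6), 0) + Z)² = (0 + 10)² = 10² = 100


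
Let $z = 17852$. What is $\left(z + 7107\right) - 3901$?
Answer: $21058$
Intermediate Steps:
$\left(z + 7107\right) - 3901 = \left(17852 + 7107\right) - 3901 = 24959 - 3901 = 21058$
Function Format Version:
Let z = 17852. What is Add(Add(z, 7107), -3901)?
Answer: 21058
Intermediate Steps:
Add(Add(z, 7107), -3901) = Add(Add(17852, 7107), -3901) = Add(24959, -3901) = 21058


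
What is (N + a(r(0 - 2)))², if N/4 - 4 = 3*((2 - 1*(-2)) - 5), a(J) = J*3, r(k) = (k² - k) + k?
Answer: 256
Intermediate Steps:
r(k) = k²
a(J) = 3*J
N = 4 (N = 16 + 4*(3*((2 - 1*(-2)) - 5)) = 16 + 4*(3*((2 + 2) - 5)) = 16 + 4*(3*(4 - 5)) = 16 + 4*(3*(-1)) = 16 + 4*(-3) = 16 - 12 = 4)
(N + a(r(0 - 2)))² = (4 + 3*(0 - 2)²)² = (4 + 3*(-2)²)² = (4 + 3*4)² = (4 + 12)² = 16² = 256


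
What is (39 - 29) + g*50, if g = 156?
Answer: 7810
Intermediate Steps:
(39 - 29) + g*50 = (39 - 29) + 156*50 = 10 + 7800 = 7810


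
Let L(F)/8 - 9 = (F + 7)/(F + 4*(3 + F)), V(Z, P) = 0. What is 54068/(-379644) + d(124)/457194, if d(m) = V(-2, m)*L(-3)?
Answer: -13517/94911 ≈ -0.14242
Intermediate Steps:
L(F) = 72 + 8*(7 + F)/(12 + 5*F) (L(F) = 72 + 8*((F + 7)/(F + 4*(3 + F))) = 72 + 8*((7 + F)/(F + (12 + 4*F))) = 72 + 8*((7 + F)/(12 + 5*F)) = 72 + 8*(7 + F)/(12 + 5*F))
d(m) = 0 (d(m) = 0*(184*(5 + 2*(-3))/(12 + 5*(-3))) = 0*(184*(5 - 6)/(12 - 15)) = 0*(184*(-1)/(-3)) = 0*(184*(-⅓)*(-1)) = 0*(184/3) = 0)
54068/(-379644) + d(124)/457194 = 54068/(-379644) + 0/457194 = 54068*(-1/379644) + 0*(1/457194) = -13517/94911 + 0 = -13517/94911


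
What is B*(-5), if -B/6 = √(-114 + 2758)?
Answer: 60*√661 ≈ 1542.6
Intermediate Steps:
B = -12*√661 (B = -6*√(-114 + 2758) = -12*√661 ≈ -308.52)
B*(-5) = -12*√661*(-5) = 60*√661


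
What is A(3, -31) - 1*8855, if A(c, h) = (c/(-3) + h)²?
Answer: -7831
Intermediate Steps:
A(c, h) = (h - c/3)² (A(c, h) = (c*(-⅓) + h)² = (-c/3 + h)² = (h - c/3)²)
A(3, -31) - 1*8855 = (3 - 3*(-31))²/9 - 1*8855 = (3 + 93)²/9 - 8855 = (⅑)*96² - 8855 = (⅑)*9216 - 8855 = 1024 - 8855 = -7831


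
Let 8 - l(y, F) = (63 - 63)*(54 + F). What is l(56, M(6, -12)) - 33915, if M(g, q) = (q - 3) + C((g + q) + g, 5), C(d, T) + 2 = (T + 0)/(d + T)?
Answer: -33907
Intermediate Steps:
C(d, T) = -2 + T/(T + d) (C(d, T) = -2 + (T + 0)/(d + T) = -2 + T/(T + d))
M(g, q) = -3 + q + (-5 - 4*g - 2*q)/(5 + q + 2*g) (M(g, q) = (q - 3) + (-1*5 - 2*((g + q) + g))/(5 + ((g + q) + g)) = (-3 + q) + (-5 - 2*(q + 2*g))/(5 + (q + 2*g)) = (-3 + q) + (-5 + (-4*g - 2*q))/(5 + q + 2*g) = (-3 + q) + (-5 - 4*g - 2*q)/(5 + q + 2*g) = -3 + q + (-5 - 4*g - 2*q)/(5 + q + 2*g))
l(y, F) = 8 (l(y, F) = 8 - (63 - 63)*(54 + F) = 8 - 0*(54 + F) = 8 - 1*0 = 8 + 0 = 8)
l(56, M(6, -12)) - 33915 = 8 - 33915 = -33907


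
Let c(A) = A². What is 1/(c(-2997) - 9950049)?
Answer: -1/968040 ≈ -1.0330e-6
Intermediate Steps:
1/(c(-2997) - 9950049) = 1/((-2997)² - 9950049) = 1/(8982009 - 9950049) = 1/(-968040) = -1/968040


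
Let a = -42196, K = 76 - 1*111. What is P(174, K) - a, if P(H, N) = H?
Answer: 42370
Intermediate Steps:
K = -35 (K = 76 - 111 = -35)
P(174, K) - a = 174 - 1*(-42196) = 174 + 42196 = 42370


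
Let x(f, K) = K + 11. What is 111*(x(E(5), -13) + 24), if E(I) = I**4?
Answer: 2442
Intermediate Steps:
x(f, K) = 11 + K
111*(x(E(5), -13) + 24) = 111*((11 - 13) + 24) = 111*(-2 + 24) = 111*22 = 2442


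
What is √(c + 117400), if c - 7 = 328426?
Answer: 3*√49537 ≈ 667.71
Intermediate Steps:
c = 328433 (c = 7 + 328426 = 328433)
√(c + 117400) = √(328433 + 117400) = √445833 = 3*√49537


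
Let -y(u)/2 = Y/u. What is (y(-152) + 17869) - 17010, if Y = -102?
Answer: 32591/38 ≈ 857.66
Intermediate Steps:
y(u) = 204/u (y(u) = -(-204)/u = 204/u)
(y(-152) + 17869) - 17010 = (204/(-152) + 17869) - 17010 = (204*(-1/152) + 17869) - 17010 = (-51/38 + 17869) - 17010 = 678971/38 - 17010 = 32591/38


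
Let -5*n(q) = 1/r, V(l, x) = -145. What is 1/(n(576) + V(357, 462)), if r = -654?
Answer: -3270/474149 ≈ -0.0068966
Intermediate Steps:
n(q) = 1/3270 (n(q) = -1/5/(-654) = -1/5*(-1/654) = 1/3270)
1/(n(576) + V(357, 462)) = 1/(1/3270 - 145) = 1/(-474149/3270) = -3270/474149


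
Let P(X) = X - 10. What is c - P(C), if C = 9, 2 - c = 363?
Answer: -360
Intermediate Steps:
c = -361 (c = 2 - 1*363 = 2 - 363 = -361)
P(X) = -10 + X
c - P(C) = -361 - (-10 + 9) = -361 - 1*(-1) = -361 + 1 = -360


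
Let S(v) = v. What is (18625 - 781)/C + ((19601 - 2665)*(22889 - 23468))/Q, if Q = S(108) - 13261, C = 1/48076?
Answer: 11283549503976/13153 ≈ 8.5787e+8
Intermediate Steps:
C = 1/48076 ≈ 2.0800e-5
Q = -13153 (Q = 108 - 13261 = -13153)
(18625 - 781)/C + ((19601 - 2665)*(22889 - 23468))/Q = (18625 - 781)/(1/48076) + ((19601 - 2665)*(22889 - 23468))/(-13153) = 17844*48076 + (16936*(-579))*(-1/13153) = 857868144 - 9805944*(-1/13153) = 857868144 + 9805944/13153 = 11283549503976/13153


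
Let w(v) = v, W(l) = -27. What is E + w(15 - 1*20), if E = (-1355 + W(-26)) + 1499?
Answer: 112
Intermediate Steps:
E = 117 (E = (-1355 - 27) + 1499 = -1382 + 1499 = 117)
E + w(15 - 1*20) = 117 + (15 - 1*20) = 117 + (15 - 20) = 117 - 5 = 112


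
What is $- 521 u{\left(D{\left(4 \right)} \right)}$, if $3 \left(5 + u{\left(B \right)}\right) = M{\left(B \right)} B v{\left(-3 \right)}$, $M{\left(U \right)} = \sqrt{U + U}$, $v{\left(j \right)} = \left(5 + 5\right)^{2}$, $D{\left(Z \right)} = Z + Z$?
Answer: $- \frac{1659385}{3} \approx -5.5313 \cdot 10^{5}$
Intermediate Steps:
$D{\left(Z \right)} = 2 Z$
$v{\left(j \right)} = 100$ ($v{\left(j \right)} = 10^{2} = 100$)
$M{\left(U \right)} = \sqrt{2} \sqrt{U}$ ($M{\left(U \right)} = \sqrt{2 U} = \sqrt{2} \sqrt{U}$)
$u{\left(B \right)} = -5 + \frac{100 \sqrt{2} B^{\frac{3}{2}}}{3}$ ($u{\left(B \right)} = -5 + \frac{\sqrt{2} \sqrt{B} B 100}{3} = -5 + \frac{\sqrt{2} B^{\frac{3}{2}} \cdot 100}{3} = -5 + \frac{100 \sqrt{2} B^{\frac{3}{2}}}{3}$)
$- 521 u{\left(D{\left(4 \right)} \right)} = - 521 \left(-5 + \frac{100 \sqrt{2} \left(2 \cdot 4\right)^{\frac{3}{2}}}{3}\right) = - 521 \left(-5 + \frac{100 \sqrt{2} \cdot 8^{\frac{3}{2}}}{3}\right) = - 521 \left(-5 + \frac{100 \sqrt{2} \cdot 16 \sqrt{2}}{3}\right) = - 521 \left(-5 + \frac{3200}{3}\right) = \left(-521\right) \frac{3185}{3} = - \frac{1659385}{3}$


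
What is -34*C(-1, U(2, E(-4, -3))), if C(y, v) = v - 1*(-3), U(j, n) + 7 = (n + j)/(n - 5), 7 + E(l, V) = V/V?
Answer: 1360/11 ≈ 123.64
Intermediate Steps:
E(l, V) = -6 (E(l, V) = -7 + V/V = -7 + 1 = -6)
U(j, n) = -7 + (j + n)/(-5 + n) (U(j, n) = -7 + (n + j)/(n - 5) = -7 + (j + n)/(-5 + n))
C(y, v) = 3 + v (C(y, v) = v + 3 = 3 + v)
-34*C(-1, U(2, E(-4, -3))) = -34*(3 + (35 + 2 - 6*(-6))/(-5 - 6)) = -34*(3 + (35 + 2 + 36)/(-11)) = -34*(3 - 1/11*73) = -34*(3 - 73/11) = -34*(-40/11) = 1360/11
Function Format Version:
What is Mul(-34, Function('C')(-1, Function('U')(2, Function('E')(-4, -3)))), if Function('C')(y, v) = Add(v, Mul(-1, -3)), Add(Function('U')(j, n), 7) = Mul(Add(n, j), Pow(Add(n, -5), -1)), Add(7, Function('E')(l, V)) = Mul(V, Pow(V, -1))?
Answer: Rational(1360, 11) ≈ 123.64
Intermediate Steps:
Function('E')(l, V) = -6 (Function('E')(l, V) = Add(-7, Mul(V, Pow(V, -1))) = Add(-7, 1) = -6)
Function('U')(j, n) = Add(-7, Mul(Pow(Add(-5, n), -1), Add(j, n))) (Function('U')(j, n) = Add(-7, Mul(Add(n, j), Pow(Add(n, -5), -1))) = Add(-7, Mul(Add(j, n), Pow(Add(-5, n), -1))) = Add(-7, Mul(Pow(Add(-5, n), -1), Add(j, n))))
Function('C')(y, v) = Add(3, v) (Function('C')(y, v) = Add(v, 3) = Add(3, v))
Mul(-34, Function('C')(-1, Function('U')(2, Function('E')(-4, -3)))) = Mul(-34, Add(3, Mul(Pow(Add(-5, -6), -1), Add(35, 2, Mul(-6, -6))))) = Mul(-34, Add(3, Mul(Pow(-11, -1), Add(35, 2, 36)))) = Mul(-34, Add(3, Mul(Rational(-1, 11), 73))) = Mul(-34, Add(3, Rational(-73, 11))) = Mul(-34, Rational(-40, 11)) = Rational(1360, 11)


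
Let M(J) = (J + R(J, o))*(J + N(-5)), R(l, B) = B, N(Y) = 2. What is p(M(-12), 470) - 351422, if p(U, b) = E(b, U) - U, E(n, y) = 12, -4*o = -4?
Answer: -351520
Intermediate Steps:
o = 1 (o = -¼*(-4) = 1)
M(J) = (1 + J)*(2 + J) (M(J) = (J + 1)*(J + 2) = (1 + J)*(2 + J))
p(U, b) = 12 - U
p(M(-12), 470) - 351422 = (12 - (2 + (-12)² + 3*(-12))) - 351422 = (12 - (2 + 144 - 36)) - 351422 = (12 - 1*110) - 351422 = (12 - 110) - 351422 = -98 - 351422 = -351520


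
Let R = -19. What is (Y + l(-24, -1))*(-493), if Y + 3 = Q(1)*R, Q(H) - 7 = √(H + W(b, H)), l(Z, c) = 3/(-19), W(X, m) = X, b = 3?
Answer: 1631337/19 ≈ 85860.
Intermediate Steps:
l(Z, c) = -3/19 (l(Z, c) = 3*(-1/19) = -3/19)
Q(H) = 7 + √(3 + H) (Q(H) = 7 + √(H + 3) = 7 + √(3 + H))
Y = -174 (Y = -3 + (7 + √(3 + 1))*(-19) = -3 + (7 + √4)*(-19) = -3 + (7 + 2)*(-19) = -3 + 9*(-19) = -3 - 171 = -174)
(Y + l(-24, -1))*(-493) = (-174 - 3/19)*(-493) = -3309/19*(-493) = 1631337/19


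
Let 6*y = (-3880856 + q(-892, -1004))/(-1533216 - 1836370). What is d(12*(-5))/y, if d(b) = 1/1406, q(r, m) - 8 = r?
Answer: 5054379/1364431610 ≈ 0.0037044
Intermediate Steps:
q(r, m) = 8 + r
d(b) = 1/1406
y = 970435/5054379 (y = ((-3880856 + (8 - 892))/(-1533216 - 1836370))/6 = ((-3880856 - 884)/(-3369586))/6 = (-3881740*(-1/3369586))/6 = (⅙)*(1940870/1684793) = 970435/5054379 ≈ 0.19200)
d(12*(-5))/y = 1/(1406*(970435/5054379)) = (1/1406)*(5054379/970435) = 5054379/1364431610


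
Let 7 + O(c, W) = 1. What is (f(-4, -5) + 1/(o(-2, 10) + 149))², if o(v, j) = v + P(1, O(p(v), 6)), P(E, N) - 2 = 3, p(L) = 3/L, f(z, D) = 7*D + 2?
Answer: 25150225/23104 ≈ 1088.6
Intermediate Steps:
f(z, D) = 2 + 7*D
O(c, W) = -6 (O(c, W) = -7 + 1 = -6)
P(E, N) = 5 (P(E, N) = 2 + 3 = 5)
o(v, j) = 5 + v (o(v, j) = v + 5 = 5 + v)
(f(-4, -5) + 1/(o(-2, 10) + 149))² = ((2 + 7*(-5)) + 1/((5 - 2) + 149))² = ((2 - 35) + 1/(3 + 149))² = (-33 + 1/152)² = (-5015/152)² = 25150225/23104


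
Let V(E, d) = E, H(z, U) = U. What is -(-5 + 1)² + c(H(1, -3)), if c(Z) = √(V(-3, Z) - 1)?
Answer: -16 + 2*I ≈ -16.0 + 2.0*I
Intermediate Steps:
c(Z) = 2*I (c(Z) = √(-3 - 1) = √(-4) = 2*I)
-(-5 + 1)² + c(H(1, -3)) = -(-5 + 1)² + 2*I = -1*(-4)² + 2*I = -1*16 + 2*I = -16 + 2*I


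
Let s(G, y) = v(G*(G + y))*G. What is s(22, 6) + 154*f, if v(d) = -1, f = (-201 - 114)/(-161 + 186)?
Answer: -9812/5 ≈ -1962.4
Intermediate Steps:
f = -63/5 (f = -315/25 = -315*1/25 = -63/5 ≈ -12.600)
s(G, y) = -G
s(22, 6) + 154*f = -1*22 + 154*(-63/5) = -22 - 9702/5 = -9812/5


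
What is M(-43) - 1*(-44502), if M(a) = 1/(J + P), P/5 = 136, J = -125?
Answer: 24698611/555 ≈ 44502.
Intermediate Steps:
P = 680 (P = 5*136 = 680)
M(a) = 1/555 (M(a) = 1/(-125 + 680) = 1/555)
M(-43) - 1*(-44502) = 1/555 - 1*(-44502) = 1/555 + 44502 = 24698611/555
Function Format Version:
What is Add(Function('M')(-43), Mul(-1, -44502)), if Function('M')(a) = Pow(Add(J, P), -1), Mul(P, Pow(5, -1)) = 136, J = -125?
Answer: Rational(24698611, 555) ≈ 44502.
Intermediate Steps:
P = 680 (P = Mul(5, 136) = 680)
Function('M')(a) = Rational(1, 555) (Function('M')(a) = Pow(Add(-125, 680), -1) = Pow(555, -1) = Rational(1, 555))
Add(Function('M')(-43), Mul(-1, -44502)) = Add(Rational(1, 555), Mul(-1, -44502)) = Add(Rational(1, 555), 44502) = Rational(24698611, 555)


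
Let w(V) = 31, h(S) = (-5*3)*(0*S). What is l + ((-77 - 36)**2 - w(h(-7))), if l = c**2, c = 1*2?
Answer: 12742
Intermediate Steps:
h(S) = 0 (h(S) = -15*0 = 0)
c = 2
l = 4 (l = 2**2 = 4)
l + ((-77 - 36)**2 - w(h(-7))) = 4 + ((-77 - 36)**2 - 1*31) = 4 + ((-113)**2 - 31) = 4 + (12769 - 31) = 4 + 12738 = 12742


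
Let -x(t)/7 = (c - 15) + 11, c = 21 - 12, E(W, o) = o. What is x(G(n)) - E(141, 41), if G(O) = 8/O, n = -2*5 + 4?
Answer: -76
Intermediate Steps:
n = -6 (n = -10 + 4 = -6)
c = 9
x(t) = -35 (x(t) = -7*((9 - 15) + 11) = -7*(-6 + 11) = -7*5 = -35)
x(G(n)) - E(141, 41) = -35 - 1*41 = -35 - 41 = -76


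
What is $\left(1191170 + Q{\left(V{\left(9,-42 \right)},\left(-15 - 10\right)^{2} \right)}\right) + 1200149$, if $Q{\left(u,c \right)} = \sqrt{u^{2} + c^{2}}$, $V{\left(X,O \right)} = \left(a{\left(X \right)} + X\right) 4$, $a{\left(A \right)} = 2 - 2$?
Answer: $2391319 + \sqrt{391921} \approx 2.3919 \cdot 10^{6}$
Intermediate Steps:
$a{\left(A \right)} = 0$
$V{\left(X,O \right)} = 4 X$ ($V{\left(X,O \right)} = \left(0 + X\right) 4 = X 4 = 4 X$)
$Q{\left(u,c \right)} = \sqrt{c^{2} + u^{2}}$
$\left(1191170 + Q{\left(V{\left(9,-42 \right)},\left(-15 - 10\right)^{2} \right)}\right) + 1200149 = \left(1191170 + \sqrt{\left(\left(-15 - 10\right)^{2}\right)^{2} + \left(4 \cdot 9\right)^{2}}\right) + 1200149 = \left(1191170 + \sqrt{\left(\left(-25\right)^{2}\right)^{2} + 36^{2}}\right) + 1200149 = \left(1191170 + \sqrt{625^{2} + 1296}\right) + 1200149 = \left(1191170 + \sqrt{390625 + 1296}\right) + 1200149 = \left(1191170 + \sqrt{391921}\right) + 1200149 = 2391319 + \sqrt{391921}$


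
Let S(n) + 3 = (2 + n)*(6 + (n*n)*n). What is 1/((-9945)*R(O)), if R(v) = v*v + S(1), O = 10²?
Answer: -1/99629010 ≈ -1.0037e-8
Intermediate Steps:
O = 100
S(n) = -3 + (2 + n)*(6 + n³) (S(n) = -3 + (2 + n)*(6 + (n*n)*n) = -3 + (2 + n)*(6 + n²*n) = -3 + (2 + n)*(6 + n³))
R(v) = 18 + v² (R(v) = v*v + (9 + 1⁴ + 2*1³ + 6*1) = v² + (9 + 1 + 2*1 + 6) = v² + (9 + 1 + 2 + 6) = v² + 18 = 18 + v²)
1/((-9945)*R(O)) = 1/((-9945)*(18 + 100²)) = -1/(9945*(18 + 10000)) = -1/9945/10018 = -1/9945*1/10018 = -1/99629010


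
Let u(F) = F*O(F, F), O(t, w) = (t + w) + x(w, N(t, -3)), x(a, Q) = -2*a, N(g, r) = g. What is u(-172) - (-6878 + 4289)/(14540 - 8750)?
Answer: 863/1930 ≈ 0.44715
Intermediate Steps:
O(t, w) = t - w (O(t, w) = (t + w) - 2*w = t - w)
u(F) = 0 (u(F) = F*(F - F) = F*0 = 0)
u(-172) - (-6878 + 4289)/(14540 - 8750) = 0 - (-6878 + 4289)/(14540 - 8750) = 0 - (-2589)/5790 = 0 - 1*(-863/1930) = 0 + 863/1930 = 863/1930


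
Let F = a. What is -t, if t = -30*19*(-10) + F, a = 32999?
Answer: -38699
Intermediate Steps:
F = 32999
t = 38699 (t = -30*19*(-10) + 32999 = -570*(-10) + 32999 = 5700 + 32999 = 38699)
-t = -1*38699 = -38699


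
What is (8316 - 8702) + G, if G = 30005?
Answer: 29619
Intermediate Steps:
(8316 - 8702) + G = (8316 - 8702) + 30005 = -386 + 30005 = 29619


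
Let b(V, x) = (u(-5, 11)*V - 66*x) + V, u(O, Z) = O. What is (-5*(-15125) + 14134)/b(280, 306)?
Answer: -89759/21316 ≈ -4.2109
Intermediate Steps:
b(V, x) = -66*x - 4*V (b(V, x) = (-5*V - 66*x) + V = (-66*x - 5*V) + V = -66*x - 4*V)
(-5*(-15125) + 14134)/b(280, 306) = (-5*(-15125) + 14134)/(-66*306 - 4*280) = (75625 + 14134)/(-20196 - 1120) = 89759/(-21316) = 89759*(-1/21316) = -89759/21316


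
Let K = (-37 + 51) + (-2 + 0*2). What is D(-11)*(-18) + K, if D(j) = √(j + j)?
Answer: 12 - 18*I*√22 ≈ 12.0 - 84.427*I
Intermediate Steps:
D(j) = √2*√j (D(j) = √(2*j) = √2*√j)
K = 12 (K = 14 + (-2 + 0) = 14 - 2 = 12)
D(-11)*(-18) + K = (√2*√(-11))*(-18) + 12 = (√2*(I*√11))*(-18) + 12 = (I*√22)*(-18) + 12 = -18*I*√22 + 12 = 12 - 18*I*√22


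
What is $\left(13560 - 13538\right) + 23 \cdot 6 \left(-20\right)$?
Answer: $-2738$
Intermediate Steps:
$\left(13560 - 13538\right) + 23 \cdot 6 \left(-20\right) = 22 + 138 \left(-20\right) = 22 - 2760 = -2738$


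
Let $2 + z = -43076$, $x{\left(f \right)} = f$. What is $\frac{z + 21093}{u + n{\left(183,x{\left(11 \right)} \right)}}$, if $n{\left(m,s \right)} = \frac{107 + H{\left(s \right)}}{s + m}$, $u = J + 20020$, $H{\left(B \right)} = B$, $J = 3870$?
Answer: $- \frac{2132545}{2317389} \approx -0.92024$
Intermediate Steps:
$u = 23890$ ($u = 3870 + 20020 = 23890$)
$z = -43078$ ($z = -2 - 43076 = -43078$)
$n{\left(m,s \right)} = \frac{107 + s}{m + s}$ ($n{\left(m,s \right)} = \frac{107 + s}{s + m} = \frac{107 + s}{m + s}$)
$\frac{z + 21093}{u + n{\left(183,x{\left(11 \right)} \right)}} = \frac{-43078 + 21093}{23890 + \frac{107 + 11}{183 + 11}} = - \frac{21985}{23890 + \frac{1}{194} \cdot 118} = - \frac{21985}{23890 + \frac{59}{97}} = - \frac{21985}{\frac{2317389}{97}} = \left(-21985\right) \frac{97}{2317389} = - \frac{2132545}{2317389}$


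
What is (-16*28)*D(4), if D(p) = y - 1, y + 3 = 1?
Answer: 1344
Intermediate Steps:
y = -2 (y = -3 + 1 = -2)
D(p) = -3 (D(p) = -2 - 1 = -3)
(-16*28)*D(4) = -16*28*(-3) = -448*(-3) = 1344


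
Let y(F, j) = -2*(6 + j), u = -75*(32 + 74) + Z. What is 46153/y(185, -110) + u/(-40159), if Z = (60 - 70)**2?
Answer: 1855091127/8353072 ≈ 222.08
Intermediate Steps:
Z = 100 (Z = (-10)**2 = 100)
u = -7850 (u = -75*(32 + 74) + 100 = -75*106 + 100 = -7950 + 100 = -7850)
y(F, j) = -12 - 2*j
46153/y(185, -110) + u/(-40159) = 46153/(-12 - 2*(-110)) - 7850/(-40159) = 46153/(-12 + 220) - 7850*(-1/40159) = 46153/208 + 7850/40159 = 1855091127/8353072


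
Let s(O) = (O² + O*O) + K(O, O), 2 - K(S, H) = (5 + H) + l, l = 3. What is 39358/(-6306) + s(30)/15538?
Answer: -150105205/24495657 ≈ -6.1278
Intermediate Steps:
K(S, H) = -6 - H (K(S, H) = 2 - ((5 + H) + 3) = 2 - (8 + H) = 2 + (-8 - H) = -6 - H)
s(O) = -6 - O + 2*O² (s(O) = (O² + O*O) + (-6 - O) = (O² + O²) + (-6 - O) = 2*O² + (-6 - O) = -6 - O + 2*O²)
39358/(-6306) + s(30)/15538 = 39358/(-6306) + (-6 - 1*30 + 2*30²)/15538 = 39358*(-1/6306) + (-6 - 30 + 2*900)*(1/15538) = -19679/3153 + (-6 - 30 + 1800)*(1/15538) = -19679/3153 + 1764*(1/15538) = -19679/3153 + 882/7769 = -150105205/24495657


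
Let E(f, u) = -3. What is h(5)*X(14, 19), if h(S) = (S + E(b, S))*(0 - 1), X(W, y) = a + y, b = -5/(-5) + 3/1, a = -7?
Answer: -24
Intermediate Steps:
b = 4 (b = -5*(-⅕) + 3*1 = 1 + 3 = 4)
X(W, y) = -7 + y
h(S) = 3 - S (h(S) = (S - 3)*(0 - 1) = (-3 + S)*(-1) = 3 - S)
h(5)*X(14, 19) = (3 - 1*5)*(-7 + 19) = (3 - 5)*12 = -2*12 = -24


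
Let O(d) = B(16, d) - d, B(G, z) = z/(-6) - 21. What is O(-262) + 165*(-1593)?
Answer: -787681/3 ≈ -2.6256e+5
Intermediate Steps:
B(G, z) = -21 - z/6 (B(G, z) = -z/6 - 21 = -21 - z/6)
O(d) = -21 - 7*d/6 (O(d) = (-21 - d/6) - d = -21 - 7*d/6)
O(-262) + 165*(-1593) = (-21 - 7/6*(-262)) + 165*(-1593) = (-21 + 917/3) - 262845 = 854/3 - 262845 = -787681/3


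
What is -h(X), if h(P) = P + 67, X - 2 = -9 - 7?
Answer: -53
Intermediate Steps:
X = -14 (X = 2 + (-9 - 7) = 2 - 16 = -14)
h(P) = 67 + P
-h(X) = -(67 - 14) = -1*53 = -53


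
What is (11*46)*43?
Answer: 21758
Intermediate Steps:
(11*46)*43 = 506*43 = 21758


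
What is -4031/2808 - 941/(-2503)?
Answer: -7447265/7028424 ≈ -1.0596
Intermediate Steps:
-4031/2808 - 941/(-2503) = -4031*1/2808 - 941*(-1/2503) = -4031/2808 + 941/2503 = -7447265/7028424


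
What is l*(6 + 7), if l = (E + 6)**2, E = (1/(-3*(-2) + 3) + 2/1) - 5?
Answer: 10192/81 ≈ 125.83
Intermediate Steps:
E = -26/9 (E = (1/(6 + 3) + 2*1) - 5 = (1/9 + 2) - 5 = 19/9 - 5 = -26/9 ≈ -2.8889)
l = 784/81 (l = (-26/9 + 6)**2 = (28/9)**2 = 784/81 ≈ 9.6790)
l*(6 + 7) = 784*(6 + 7)/81 = (784/81)*13 = 10192/81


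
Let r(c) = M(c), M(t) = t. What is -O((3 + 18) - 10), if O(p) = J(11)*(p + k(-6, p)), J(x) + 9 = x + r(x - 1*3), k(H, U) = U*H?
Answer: 550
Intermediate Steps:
r(c) = c
k(H, U) = H*U
J(x) = -12 + 2*x (J(x) = -9 + (x + (x - 1*3)) = -9 + (x + (x - 3)) = -9 + (x + (-3 + x)) = -9 + (-3 + 2*x) = -12 + 2*x)
O(p) = -50*p (O(p) = (-12 + 2*11)*(p - 6*p) = (-12 + 22)*(-5*p) = 10*(-5*p) = -50*p)
-O((3 + 18) - 10) = -(-50)*((3 + 18) - 10) = -(-50)*(21 - 10) = -(-50)*11 = -1*(-550) = 550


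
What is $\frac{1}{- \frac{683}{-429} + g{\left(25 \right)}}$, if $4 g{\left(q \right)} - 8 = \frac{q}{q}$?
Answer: $\frac{1716}{6593} \approx 0.26028$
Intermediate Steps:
$g{\left(q \right)} = \frac{9}{4}$ ($g{\left(q \right)} = 2 + \frac{q \frac{1}{q}}{4} = 2 + \frac{1}{4} \cdot 1 = 2 + \frac{1}{4} = \frac{9}{4}$)
$\frac{1}{- \frac{683}{-429} + g{\left(25 \right)}} = \frac{1}{- \frac{683}{-429} + \frac{9}{4}} = \frac{1}{\left(-683\right) \left(- \frac{1}{429}\right) + \frac{9}{4}} = \frac{1}{\frac{683}{429} + \frac{9}{4}} = \frac{1}{\frac{6593}{1716}} = \frac{1716}{6593}$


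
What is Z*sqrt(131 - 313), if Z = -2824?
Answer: -2824*I*sqrt(182) ≈ -38098.0*I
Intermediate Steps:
Z*sqrt(131 - 313) = -2824*sqrt(131 - 313) = -2824*I*sqrt(182)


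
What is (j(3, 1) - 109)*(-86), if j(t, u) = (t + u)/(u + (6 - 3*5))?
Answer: 9417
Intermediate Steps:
j(t, u) = (t + u)/(-9 + u) (j(t, u) = (t + u)/(u + (6 - 15)) = (t + u)/(u - 9) = (t + u)/(-9 + u))
(j(3, 1) - 109)*(-86) = ((3 + 1)/(-9 + 1) - 109)*(-86) = (4/(-8) - 109)*(-86) = (-1/8*4 - 109)*(-86) = (-1/2 - 109)*(-86) = -219/2*(-86) = 9417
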